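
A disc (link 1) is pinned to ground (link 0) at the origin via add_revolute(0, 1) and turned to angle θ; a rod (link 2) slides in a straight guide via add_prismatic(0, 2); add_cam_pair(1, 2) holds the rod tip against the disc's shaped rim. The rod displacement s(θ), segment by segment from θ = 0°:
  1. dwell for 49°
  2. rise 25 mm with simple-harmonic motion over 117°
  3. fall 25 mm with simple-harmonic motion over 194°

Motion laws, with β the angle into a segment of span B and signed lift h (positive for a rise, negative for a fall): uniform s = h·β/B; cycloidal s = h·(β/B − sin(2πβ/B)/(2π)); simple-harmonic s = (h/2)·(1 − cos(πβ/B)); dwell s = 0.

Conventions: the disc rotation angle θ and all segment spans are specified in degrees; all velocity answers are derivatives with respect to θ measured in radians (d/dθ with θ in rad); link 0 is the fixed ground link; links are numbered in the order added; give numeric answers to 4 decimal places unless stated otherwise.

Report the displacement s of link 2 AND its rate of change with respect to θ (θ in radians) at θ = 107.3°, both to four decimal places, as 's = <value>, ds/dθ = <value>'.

segment 1 (0° to 49°, dwell): s unchanged at 0.0000
θ = 107.3° falls in segment 2 (49° to 166°, simple-harmonic, h = 25): β = 107.3 − 49 = 58.3°, B = 117°; Δs = 25/2·(1 − cos(π·0.4983)) = 12.4329; s = 0.0000 + 12.4329 = 12.4329
velocity in seg [49°–166°] (simple-harmonic), θ in radians: β = 58.3° = 1.0175 rad, B = 117° = 2.0420 rad; ds/dθ = (πh/(2B)) sin(πβ/B) = (π·25/(2·2.0420)) sin(π·0.4983) = 19.230492 mm/rad

s = 12.4329, ds/dθ = 19.2305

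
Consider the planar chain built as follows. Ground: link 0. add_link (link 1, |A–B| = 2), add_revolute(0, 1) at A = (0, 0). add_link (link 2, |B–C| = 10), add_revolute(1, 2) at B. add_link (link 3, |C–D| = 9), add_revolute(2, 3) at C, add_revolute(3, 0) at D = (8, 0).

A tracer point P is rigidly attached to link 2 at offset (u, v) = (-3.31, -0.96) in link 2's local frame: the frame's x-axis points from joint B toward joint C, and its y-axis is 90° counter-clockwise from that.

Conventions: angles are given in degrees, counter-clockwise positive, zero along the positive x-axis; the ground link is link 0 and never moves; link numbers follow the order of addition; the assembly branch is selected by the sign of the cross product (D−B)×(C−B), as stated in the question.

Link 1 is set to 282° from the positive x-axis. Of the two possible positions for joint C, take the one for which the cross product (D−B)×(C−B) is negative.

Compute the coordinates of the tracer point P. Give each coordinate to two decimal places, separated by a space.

A=(0,0), D=(8.00,0)
B = A + 2.00·(cos282°, sin282°) = (0.4158, -1.9563)
|BD| = 7.8324
circle(B,10.00) ∩ circle(D,9.00): a=5.1291, h=8.5844
  candidates: C₊=(3.2383,7.6371) cross=67.237; C₋=(7.5265,-8.9875) cross=-67.237
  branch - wants cross < 0 → take C=(7.5265,-8.9875) (cross=-67.237)
ex = (C−B)/|BC| = (0.7111,-0.7031); ey = (0.7031,0.7111)
P = B + -3.31·ex + -0.96·ey = (-2.6128,-0.3116)

-2.61 -0.31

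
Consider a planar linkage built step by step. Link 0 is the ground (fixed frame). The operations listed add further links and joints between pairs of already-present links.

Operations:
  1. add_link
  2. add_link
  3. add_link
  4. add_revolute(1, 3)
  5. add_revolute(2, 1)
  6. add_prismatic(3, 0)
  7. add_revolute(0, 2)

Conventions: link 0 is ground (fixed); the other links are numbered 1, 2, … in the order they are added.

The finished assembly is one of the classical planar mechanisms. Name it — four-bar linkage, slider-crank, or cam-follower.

links: 4 (incl. ground); joints: 3 revolute, 1 prismatic, 0 higher (cam) pair, forming one closed loop
4 links, 3 revolutes + 1 prismatic in one loop → slider-crank

slider-crank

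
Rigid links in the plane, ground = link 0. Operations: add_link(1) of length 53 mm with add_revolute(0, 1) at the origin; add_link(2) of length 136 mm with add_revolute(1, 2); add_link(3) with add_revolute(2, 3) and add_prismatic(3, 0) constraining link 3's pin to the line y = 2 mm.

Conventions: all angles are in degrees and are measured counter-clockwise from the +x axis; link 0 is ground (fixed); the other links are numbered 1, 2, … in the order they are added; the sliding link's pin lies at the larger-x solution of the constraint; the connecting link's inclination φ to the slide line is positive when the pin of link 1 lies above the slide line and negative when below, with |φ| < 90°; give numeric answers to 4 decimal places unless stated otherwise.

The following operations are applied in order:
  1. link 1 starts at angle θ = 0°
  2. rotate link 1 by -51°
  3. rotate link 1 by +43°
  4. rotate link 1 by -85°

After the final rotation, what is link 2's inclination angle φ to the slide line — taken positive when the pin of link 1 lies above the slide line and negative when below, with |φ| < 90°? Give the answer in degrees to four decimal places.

geometry: r = 53 mm, L = 136 mm, e = 2 mm; θ starts at 0°
rotate link 1 by -51°: θ ← 0° -51° = -51°
rotate link 1 by +43°: θ ← -51° +43° = -8°
rotate link 1 by -85°: θ ← -8° -85° = -93°
h = r sin θ − e = -52.927365 − 2 = -54.927365
sin φ = h / L = -54.927365 / 136 = -0.40387769
φ = arcsin(-0.40387769) = -23.820816°

-23.8208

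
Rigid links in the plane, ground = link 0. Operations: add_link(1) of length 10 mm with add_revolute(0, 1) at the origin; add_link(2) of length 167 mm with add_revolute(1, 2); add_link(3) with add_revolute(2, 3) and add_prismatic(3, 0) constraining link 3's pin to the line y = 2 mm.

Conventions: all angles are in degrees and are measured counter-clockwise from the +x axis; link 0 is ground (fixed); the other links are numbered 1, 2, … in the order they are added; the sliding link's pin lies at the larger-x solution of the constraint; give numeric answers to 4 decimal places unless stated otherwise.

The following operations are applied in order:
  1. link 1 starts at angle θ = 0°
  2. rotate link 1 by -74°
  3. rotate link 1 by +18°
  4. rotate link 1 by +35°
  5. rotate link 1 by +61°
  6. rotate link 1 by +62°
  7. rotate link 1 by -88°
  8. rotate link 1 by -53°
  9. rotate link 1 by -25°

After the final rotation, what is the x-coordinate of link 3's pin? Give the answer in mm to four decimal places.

geometry: r = 10 mm, L = 167 mm, e = 2 mm; θ starts at 0°
rotate link 1 by -74°: θ ← 0° -74° = -74°
rotate link 1 by +18°: θ ← -74° +18° = -56°
rotate link 1 by +35°: θ ← -56° +35° = -21°
rotate link 1 by +61°: θ ← -21° +61° = 40°
rotate link 1 by +62°: θ ← 40° +62° = 102°
rotate link 1 by -88°: θ ← 102° -88° = 14°
rotate link 1 by -53°: θ ← 14° -53° = -39°
rotate link 1 by -25°: θ ← -39° -25° = -64°
crank pin P = (r cos θ, r sin θ) = (4.383711, -8.987940)
h = r sin θ − e = -8.987940 − 2 = -10.987940
x = r cos θ + √(L² − h²) = 4.383711 + 166.638126 = 171.021838

171.0218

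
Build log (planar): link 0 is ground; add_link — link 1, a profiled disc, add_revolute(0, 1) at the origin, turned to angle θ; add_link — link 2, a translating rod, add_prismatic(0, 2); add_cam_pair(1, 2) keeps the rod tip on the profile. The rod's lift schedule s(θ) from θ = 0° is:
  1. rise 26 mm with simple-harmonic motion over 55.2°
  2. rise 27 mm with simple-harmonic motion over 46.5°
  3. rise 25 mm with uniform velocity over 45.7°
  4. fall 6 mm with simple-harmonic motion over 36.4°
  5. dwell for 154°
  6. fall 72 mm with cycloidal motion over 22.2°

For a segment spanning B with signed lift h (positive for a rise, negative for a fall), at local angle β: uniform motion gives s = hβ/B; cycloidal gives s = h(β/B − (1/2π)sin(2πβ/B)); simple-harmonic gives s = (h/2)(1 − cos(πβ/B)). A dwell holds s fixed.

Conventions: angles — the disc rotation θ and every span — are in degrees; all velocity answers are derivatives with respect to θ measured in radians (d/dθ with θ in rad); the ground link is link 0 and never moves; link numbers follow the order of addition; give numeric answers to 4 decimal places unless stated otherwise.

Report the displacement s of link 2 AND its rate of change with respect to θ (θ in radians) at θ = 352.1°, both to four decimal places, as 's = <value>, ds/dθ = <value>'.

seg 1 [0°–55.2°] simple-harmonic, h=26: full span → s += 26 → s = 26.0000
seg 2 [55.2°–101.7°] simple-harmonic, h=27: full span → s += 27 → s = 53.0000
seg 3 [101.7°–147.4°] uniform, h=25: full span → s += 25 → s = 78.0000
seg 4 [147.4°–183.8°] simple-harmonic, h=-6: full span → s += -6 → s = 72.0000
seg 5 [183.8°–337.8°] dwell: s stays 72.0000
seg 6 [337.8°–360°] cycloidal, h=-72: θ=352.1° here. β=14.3, B=22.2. -72·(0.6441 − sin(2π·0.6441)/(2π)) = -55.3950 → s = 16.6050
velocity in seg [337.8°–360°] (cycloidal), θ in radians: β = 14.3° = 0.2496 rad, B = 22.2° = 0.3875 rad; ds/dθ = (h/B)(1 − cos(2πβ/B)) = ((-72)/0.3875)(1 − cos(2π·0.6441)) = -300.505009 mm/rad

s = 16.6050, ds/dθ = -300.5050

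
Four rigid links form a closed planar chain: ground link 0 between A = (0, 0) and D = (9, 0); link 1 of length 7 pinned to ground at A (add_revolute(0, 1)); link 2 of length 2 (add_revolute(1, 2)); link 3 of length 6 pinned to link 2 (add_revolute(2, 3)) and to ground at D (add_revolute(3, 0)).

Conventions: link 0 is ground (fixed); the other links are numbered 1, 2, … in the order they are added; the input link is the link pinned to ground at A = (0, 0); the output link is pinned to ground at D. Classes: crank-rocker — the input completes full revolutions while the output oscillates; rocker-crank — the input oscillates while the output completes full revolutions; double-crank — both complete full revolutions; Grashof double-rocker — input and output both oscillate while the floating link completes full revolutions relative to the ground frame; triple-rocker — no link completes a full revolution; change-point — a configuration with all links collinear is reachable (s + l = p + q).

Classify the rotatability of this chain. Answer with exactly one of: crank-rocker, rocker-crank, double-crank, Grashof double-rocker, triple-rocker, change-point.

lengths: ground=9, input=7, coupler=2, output=6
sorted: s=2 (shortest), l=9 (longest), p+q=13
s + l = 11 vs p + q = 13
s + l < p + q (Grashof) with shortest = coupler link → Grashof double-rocker

Grashof double-rocker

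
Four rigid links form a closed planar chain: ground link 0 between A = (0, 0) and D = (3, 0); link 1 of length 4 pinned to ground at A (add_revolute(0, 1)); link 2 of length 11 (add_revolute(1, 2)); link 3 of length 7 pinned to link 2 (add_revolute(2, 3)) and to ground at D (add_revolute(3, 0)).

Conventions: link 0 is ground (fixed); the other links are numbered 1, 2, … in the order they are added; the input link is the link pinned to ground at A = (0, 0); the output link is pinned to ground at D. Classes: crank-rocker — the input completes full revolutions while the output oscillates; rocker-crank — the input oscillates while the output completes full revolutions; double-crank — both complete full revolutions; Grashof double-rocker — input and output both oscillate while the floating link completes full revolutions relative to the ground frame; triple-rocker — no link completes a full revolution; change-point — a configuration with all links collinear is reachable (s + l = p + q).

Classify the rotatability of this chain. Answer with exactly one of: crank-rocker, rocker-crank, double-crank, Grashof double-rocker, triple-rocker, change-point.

lengths: ground=3, input=4, coupler=11, output=7
sorted: s=3 (shortest), l=11 (longest), p+q=11
s + l = 14 vs p + q = 11
s + l > p + q → non-Grashof → no link fully rotates → triple-rocker

triple-rocker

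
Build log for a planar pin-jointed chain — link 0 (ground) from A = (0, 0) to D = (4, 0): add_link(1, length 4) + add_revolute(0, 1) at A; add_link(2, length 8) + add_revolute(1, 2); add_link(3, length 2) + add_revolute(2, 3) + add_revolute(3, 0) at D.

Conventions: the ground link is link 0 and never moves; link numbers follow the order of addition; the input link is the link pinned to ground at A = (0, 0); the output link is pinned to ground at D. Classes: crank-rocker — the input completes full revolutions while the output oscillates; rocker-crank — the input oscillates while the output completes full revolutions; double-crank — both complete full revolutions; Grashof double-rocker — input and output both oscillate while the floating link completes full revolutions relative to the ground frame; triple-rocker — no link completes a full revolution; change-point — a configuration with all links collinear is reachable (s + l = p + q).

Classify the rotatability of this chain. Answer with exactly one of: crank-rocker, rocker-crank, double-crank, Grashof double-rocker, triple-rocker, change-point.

lengths: ground=4, input=4, coupler=8, output=2
sorted: s=2 (shortest), l=8 (longest), p+q=8
s + l = 10 vs p + q = 8
s + l > p + q → non-Grashof → no link fully rotates → triple-rocker

triple-rocker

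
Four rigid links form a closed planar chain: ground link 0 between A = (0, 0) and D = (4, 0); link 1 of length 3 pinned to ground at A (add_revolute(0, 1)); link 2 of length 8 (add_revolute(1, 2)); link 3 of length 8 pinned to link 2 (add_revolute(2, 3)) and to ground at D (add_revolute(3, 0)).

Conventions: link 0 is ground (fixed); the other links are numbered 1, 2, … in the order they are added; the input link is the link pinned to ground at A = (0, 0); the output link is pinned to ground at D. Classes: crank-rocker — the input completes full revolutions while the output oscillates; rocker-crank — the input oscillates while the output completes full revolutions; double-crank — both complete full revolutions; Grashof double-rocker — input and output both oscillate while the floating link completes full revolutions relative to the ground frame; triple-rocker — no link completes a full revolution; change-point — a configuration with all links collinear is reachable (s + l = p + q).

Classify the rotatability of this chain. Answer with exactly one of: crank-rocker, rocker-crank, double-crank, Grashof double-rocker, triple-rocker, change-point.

lengths: ground=4, input=3, coupler=8, output=8
sorted: s=3 (shortest), l=8 (longest), p+q=12
s + l = 11 vs p + q = 12
s + l < p + q (Grashof) with shortest = input link → crank-rocker

crank-rocker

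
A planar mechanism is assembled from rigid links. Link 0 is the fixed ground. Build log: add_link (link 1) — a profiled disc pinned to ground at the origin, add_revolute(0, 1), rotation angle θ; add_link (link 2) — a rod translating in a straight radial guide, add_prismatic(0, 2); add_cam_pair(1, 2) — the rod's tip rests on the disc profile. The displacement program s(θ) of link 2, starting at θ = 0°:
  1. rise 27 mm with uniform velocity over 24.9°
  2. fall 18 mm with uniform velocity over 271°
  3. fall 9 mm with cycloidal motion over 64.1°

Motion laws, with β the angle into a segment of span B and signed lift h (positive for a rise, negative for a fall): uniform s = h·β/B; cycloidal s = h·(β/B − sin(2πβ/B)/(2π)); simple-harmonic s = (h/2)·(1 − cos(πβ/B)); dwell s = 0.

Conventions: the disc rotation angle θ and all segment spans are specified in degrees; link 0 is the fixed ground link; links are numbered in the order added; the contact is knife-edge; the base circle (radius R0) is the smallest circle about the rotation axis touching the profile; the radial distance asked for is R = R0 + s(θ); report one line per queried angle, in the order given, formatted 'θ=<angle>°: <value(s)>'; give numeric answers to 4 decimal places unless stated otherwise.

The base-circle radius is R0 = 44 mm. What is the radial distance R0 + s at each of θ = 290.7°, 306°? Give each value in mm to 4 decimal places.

seg 1 [0°–24.9°] uniform, h=27: full span → s += 27 → s = 27.0000
seg 2 [24.9°–295.9°] uniform, h=-18: θ=290.7° here. β=265.8, B=271. -18·265.8/271 = -17.6546 → s = 9.3454
seg 2 [24.9°–295.9°] uniform, h=-18: full span → s += -18 → s = 9.0000
seg 3 [295.9°–360°] cycloidal, h=-9: θ=306° here. β=10.1, B=64.1. -9·(0.1576 − sin(2π·0.1576)/(2π)) = -0.2206 → s = 8.7794
θ=290.7°: R = R0 + s = 44 + 9.3454 = 53.3454
θ=306°: R = R0 + s = 44 + 8.7794 = 52.7794

θ=290.7°: 53.3454
θ=306°: 52.7794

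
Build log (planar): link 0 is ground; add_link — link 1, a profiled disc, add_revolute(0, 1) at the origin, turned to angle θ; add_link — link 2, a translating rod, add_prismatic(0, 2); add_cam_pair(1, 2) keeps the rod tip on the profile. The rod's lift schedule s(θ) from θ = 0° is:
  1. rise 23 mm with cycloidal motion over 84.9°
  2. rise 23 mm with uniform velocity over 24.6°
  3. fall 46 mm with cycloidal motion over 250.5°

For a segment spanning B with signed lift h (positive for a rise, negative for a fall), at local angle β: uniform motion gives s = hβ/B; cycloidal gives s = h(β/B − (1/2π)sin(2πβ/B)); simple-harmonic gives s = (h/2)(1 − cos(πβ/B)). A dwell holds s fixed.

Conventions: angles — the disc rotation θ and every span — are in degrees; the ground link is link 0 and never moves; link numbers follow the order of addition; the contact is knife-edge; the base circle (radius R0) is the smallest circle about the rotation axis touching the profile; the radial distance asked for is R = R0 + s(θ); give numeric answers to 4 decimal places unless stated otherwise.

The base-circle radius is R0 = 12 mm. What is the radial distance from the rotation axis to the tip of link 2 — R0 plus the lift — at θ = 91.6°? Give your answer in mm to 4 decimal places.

seg 1 [0°–84.9°] cycloidal, h=23: full span → s += 23 → s = 23.0000
seg 2 [84.9°–109.5°] uniform, h=23: θ=91.6° here. β=6.7, B=24.6. 23·6.7/24.6 = 6.2642 → s = 29.2642
R = R0 + s = 12 + 29.2642 = 41.2642

41.2642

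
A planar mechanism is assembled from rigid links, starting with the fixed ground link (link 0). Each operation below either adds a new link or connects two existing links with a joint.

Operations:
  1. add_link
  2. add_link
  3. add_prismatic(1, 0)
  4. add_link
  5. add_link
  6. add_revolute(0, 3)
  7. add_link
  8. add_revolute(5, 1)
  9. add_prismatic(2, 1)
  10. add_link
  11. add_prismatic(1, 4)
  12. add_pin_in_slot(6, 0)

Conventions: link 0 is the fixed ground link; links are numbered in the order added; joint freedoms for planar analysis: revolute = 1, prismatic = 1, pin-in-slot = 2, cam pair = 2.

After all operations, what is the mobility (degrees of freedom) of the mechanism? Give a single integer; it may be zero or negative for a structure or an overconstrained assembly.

L=1 J1=0 J2=0
add link → L=2 J1=0 J2=0
add link → L=3 J1=0 J2=0
P@1,0 dof=1 J1 → L=3 J1=1 J2=0
add link → L=4 J1=1 J2=0
add link → L=5 J1=1 J2=0
R@0,3 dof=1 J1 → L=5 J1=2 J2=0
add link → L=6 J1=2 J2=0
R@5,1 dof=1 J1 → L=6 J1=3 J2=0
P@2,1 dof=1 J1 → L=6 J1=4 J2=0
add link → L=7 J1=4 J2=0
P@1,4 dof=1 J1 → L=7 J1=5 J2=0
PS@6,0 dof=2 J2 → L=7 J1=5 J2=1
M=3(L−1)−2J1−J2=3·6−2·5−1=7

M = 7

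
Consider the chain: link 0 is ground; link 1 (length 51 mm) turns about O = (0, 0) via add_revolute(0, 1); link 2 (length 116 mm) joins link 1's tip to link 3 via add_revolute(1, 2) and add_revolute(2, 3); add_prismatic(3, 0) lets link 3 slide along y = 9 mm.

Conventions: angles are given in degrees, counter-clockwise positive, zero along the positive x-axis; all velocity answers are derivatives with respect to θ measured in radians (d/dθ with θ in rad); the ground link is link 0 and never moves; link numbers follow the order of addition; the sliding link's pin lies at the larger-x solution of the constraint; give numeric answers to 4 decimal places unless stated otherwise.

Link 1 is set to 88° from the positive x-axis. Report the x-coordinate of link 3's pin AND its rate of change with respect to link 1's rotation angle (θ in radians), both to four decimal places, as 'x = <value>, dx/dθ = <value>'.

geometry: r = 51 mm, L = 116 mm, e = 9 mm
crank pin P = (r cos θ, r sin θ) = (1.779874, 50.968932)
h = r sin θ − e = 50.968932 − 9 = 41.968932
x = r cos θ + √(L² − h²) = 1.779874 + 108.141614 = 109.921489
dx/dθ = −r sin θ − h·r cos θ/√(L² − h²) (θ in radians; h = 41.968932) = -51.659688

x = 109.9215, dx/dθ = -51.6597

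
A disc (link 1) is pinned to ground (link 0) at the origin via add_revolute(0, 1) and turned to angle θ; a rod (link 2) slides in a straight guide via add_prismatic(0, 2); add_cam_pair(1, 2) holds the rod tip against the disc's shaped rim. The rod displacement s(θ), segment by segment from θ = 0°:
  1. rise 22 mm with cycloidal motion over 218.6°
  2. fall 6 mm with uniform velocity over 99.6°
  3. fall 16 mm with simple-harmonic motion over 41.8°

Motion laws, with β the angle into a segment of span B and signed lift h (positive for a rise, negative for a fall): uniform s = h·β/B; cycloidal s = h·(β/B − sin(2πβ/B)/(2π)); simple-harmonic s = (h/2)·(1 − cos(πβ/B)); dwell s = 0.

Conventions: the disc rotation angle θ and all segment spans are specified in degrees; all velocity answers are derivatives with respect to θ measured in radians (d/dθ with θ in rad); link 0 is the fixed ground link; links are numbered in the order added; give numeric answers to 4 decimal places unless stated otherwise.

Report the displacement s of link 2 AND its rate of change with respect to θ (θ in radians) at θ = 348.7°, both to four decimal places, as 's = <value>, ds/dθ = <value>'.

segment 1 (0° to 218.6°, cycloidal, h = 22) is passed completely: s = 0.0000 + (22) = 22.0000
segment 2 (218.6° to 318.2°, uniform, h = -6) is passed completely: s = 22.0000 + (-6) = 16.0000
θ = 348.7° falls in segment 3 (318.2° to 360°, simple-harmonic, h = -16): β = 348.7 − 318.2 = 30.5°, B = 41.8°; Δs = -16/2·(1 − cos(π·0.7297)) = -13.2842; s = 16.0000 − 13.2842 = 2.7158
velocity in seg [318.2°–360°] (simple-harmonic), θ in radians: β = 30.5° = 0.5323 rad, B = 41.8° = 0.7295 rad; ds/dθ = (πh/(2B)) sin(πβ/B) = (π·(-16)/(2·0.7295)) sin(π·0.7297) = -25.865104 mm/rad

s = 2.7158, ds/dθ = -25.8651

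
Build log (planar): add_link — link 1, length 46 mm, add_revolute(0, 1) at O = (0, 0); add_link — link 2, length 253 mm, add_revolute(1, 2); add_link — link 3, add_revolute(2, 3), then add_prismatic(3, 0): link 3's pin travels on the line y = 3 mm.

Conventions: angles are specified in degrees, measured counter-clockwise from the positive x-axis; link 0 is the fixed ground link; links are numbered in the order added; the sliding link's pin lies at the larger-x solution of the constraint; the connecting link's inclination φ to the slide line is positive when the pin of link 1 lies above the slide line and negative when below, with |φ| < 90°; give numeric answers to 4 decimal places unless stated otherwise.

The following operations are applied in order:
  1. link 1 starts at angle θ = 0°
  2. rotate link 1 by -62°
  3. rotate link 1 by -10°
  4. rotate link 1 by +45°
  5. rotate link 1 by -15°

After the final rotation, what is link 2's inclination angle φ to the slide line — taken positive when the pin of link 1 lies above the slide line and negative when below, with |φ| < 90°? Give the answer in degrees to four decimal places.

geometry: r = 46 mm, L = 253 mm, e = 3 mm; θ starts at 0°
rotate link 1 by -62°: θ ← 0° -62° = -62°
rotate link 1 by -10°: θ ← -62° -10° = -72°
rotate link 1 by +45°: θ ← -72° +45° = -27°
rotate link 1 by -15°: θ ← -27° -15° = -42°
h = r sin θ − e = -30.780008 − 3 = -33.780008
sin φ = h / L = -33.780008 / 253 = -0.13351782
φ = arcsin(-0.13351782) = -7.672921°

-7.6729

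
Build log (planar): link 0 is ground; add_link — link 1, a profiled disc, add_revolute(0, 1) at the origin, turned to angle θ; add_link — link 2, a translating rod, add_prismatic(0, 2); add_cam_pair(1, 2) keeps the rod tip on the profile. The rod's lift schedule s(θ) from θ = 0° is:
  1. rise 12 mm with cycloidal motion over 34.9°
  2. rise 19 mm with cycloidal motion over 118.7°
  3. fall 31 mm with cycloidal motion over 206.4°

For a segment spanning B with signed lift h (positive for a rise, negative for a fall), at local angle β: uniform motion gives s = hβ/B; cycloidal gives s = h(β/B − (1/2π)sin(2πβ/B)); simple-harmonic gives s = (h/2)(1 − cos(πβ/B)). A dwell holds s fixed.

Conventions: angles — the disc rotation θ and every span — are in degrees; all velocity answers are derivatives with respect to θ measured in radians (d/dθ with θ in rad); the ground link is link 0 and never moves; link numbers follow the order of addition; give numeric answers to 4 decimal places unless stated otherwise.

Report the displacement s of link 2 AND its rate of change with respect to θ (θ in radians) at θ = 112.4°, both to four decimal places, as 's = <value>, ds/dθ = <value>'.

seg 1 [0°–34.9°] cycloidal, h=12: full span → s += 12 → s = 12.0000
seg 2 [34.9°–153.6°] cycloidal, h=19: θ=112.4° here. β=77.5, B=118.7. 19·(0.6529 − sin(2π·0.6529)/(2π)) = 14.8837 → s = 26.8837
velocity in seg [34.9°–153.6°] (cycloidal), θ in radians: β = 77.5° = 1.3526 rad, B = 118.7° = 2.0717 rad; ds/dθ = (h/B)(1 − cos(2πβ/B)) = (19/2.0717)(1 − cos(2π·0.6529)) = 14.425485 mm/rad

s = 26.8837, ds/dθ = 14.4255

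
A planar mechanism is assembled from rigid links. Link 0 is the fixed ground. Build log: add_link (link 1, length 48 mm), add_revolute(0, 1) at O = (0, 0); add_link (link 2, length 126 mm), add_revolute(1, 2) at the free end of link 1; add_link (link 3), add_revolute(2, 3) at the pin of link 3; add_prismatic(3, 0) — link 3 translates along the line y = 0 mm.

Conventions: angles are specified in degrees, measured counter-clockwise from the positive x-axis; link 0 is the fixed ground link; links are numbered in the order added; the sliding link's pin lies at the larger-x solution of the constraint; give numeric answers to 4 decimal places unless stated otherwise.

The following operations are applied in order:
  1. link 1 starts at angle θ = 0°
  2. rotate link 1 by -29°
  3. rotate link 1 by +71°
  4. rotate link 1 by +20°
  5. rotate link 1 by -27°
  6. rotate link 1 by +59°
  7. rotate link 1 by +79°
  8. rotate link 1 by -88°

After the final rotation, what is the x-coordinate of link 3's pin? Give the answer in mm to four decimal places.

geometry: r = 48 mm, L = 126 mm, e = 0 mm; θ starts at 0°
rotate link 1 by -29°: θ ← 0° -29° = -29°
rotate link 1 by +71°: θ ← -29° +71° = 42°
rotate link 1 by +20°: θ ← 42° +20° = 62°
rotate link 1 by -27°: θ ← 62° -27° = 35°
rotate link 1 by +59°: θ ← 35° +59° = 94°
rotate link 1 by +79°: θ ← 94° +79° = 173°
rotate link 1 by -88°: θ ← 173° -88° = 85°
crank pin P = (r cos θ, r sin θ) = (4.183476, 47.817346)
h = r sin θ − e = 47.817346 − 0 = 47.817346
x = r cos θ + √(L² − h²) = 4.183476 + 116.574017 = 120.757493

120.7575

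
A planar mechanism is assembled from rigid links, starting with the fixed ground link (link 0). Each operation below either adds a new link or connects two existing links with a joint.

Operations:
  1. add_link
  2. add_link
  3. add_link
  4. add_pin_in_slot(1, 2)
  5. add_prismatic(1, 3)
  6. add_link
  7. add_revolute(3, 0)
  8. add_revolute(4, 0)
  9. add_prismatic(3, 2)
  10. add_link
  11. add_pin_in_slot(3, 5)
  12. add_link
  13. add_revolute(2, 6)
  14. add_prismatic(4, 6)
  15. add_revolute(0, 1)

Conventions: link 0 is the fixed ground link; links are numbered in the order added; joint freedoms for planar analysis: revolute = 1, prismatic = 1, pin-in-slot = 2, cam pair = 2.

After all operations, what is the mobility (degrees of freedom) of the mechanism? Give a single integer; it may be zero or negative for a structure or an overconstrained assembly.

(L,J1,J2)=(1,0,0); link0 fixed
link1: (2,0,0)
link2: (3,0,0)
link3: (4,0,0)
PS 1-2 [J2]: (4,0,1)
P 1-3 [J1]: (4,1,1)
link4: (5,1,1)
R 3-0 [J1]: (5,2,1)
R 4-0 [J1]: (5,3,1)
P 3-2 [J1]: (5,4,1)
link5: (6,4,1)
PS 3-5 [J2]: (6,4,2)
link6: (7,4,2)
R 2-6 [J1]: (7,5,2)
P 4-6 [J1]: (7,6,2)
R 0-1 [J1]: (7,7,2)
Grübler: 3·6 − 2·7 − 2 = 2

M = 2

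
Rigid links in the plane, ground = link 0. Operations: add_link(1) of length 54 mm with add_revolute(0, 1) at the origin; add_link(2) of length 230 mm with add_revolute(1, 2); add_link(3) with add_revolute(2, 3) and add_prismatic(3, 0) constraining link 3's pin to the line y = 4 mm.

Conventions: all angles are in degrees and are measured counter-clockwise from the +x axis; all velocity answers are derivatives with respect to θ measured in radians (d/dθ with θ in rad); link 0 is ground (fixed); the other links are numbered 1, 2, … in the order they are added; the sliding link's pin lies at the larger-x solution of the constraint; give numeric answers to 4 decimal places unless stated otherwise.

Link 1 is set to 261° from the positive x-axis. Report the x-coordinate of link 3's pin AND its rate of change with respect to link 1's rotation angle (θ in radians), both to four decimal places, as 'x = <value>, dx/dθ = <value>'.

geometry: r = 54 mm, L = 230 mm, e = 4 mm
crank pin P = (r cos θ, r sin θ) = (-8.447461, -53.335170)
h = r sin θ − e = -53.335170 − 4 = -57.335170
x = r cos θ + √(L² − h²) = -8.447461 + 222.739036 = 214.291575
dx/dθ = −r sin θ − h·r cos θ/√(L² − h²) (θ in radians; h = -57.335170) = 51.160713

x = 214.2916, dx/dθ = 51.1607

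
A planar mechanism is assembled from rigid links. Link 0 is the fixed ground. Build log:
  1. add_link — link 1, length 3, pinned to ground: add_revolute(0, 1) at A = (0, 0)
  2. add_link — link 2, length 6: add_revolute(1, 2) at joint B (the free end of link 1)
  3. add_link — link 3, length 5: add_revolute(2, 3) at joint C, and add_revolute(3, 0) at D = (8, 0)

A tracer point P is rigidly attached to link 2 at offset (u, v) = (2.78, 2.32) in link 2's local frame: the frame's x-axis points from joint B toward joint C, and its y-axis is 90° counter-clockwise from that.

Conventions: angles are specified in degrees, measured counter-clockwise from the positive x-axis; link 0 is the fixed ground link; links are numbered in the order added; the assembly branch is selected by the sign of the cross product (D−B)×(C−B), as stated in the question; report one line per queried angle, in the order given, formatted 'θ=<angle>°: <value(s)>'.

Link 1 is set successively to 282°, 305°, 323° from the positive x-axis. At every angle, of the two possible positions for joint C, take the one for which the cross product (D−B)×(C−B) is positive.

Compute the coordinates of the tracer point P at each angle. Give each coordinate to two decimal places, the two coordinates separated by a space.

A=(0,0), D=(8.00,0)
θ=282°: B = A + 3.00·(cos282°, sin282°) = (0.6237, -2.9344)
θ=282°: |BD| = 7.9385
θ=282°: circle(B,6.00) ∩ circle(D,5.00): a=4.6621, h=3.7769
θ=282°:   candidates: C₊=(3.5595,2.2983) cross=29.983; C₋=(6.3517,-4.7205) cross=-29.983
θ=282°:   branch + wants cross > 0 → take C=(3.5595,2.2983) (cross=29.983)
θ=282°: ex = (C−B)/|BC| = (0.4893,0.8721); ey = (-0.8721,0.4893)
θ=282°: P = B + 2.78·ex + 2.32·ey = (-0.0393,0.6252)
θ=305°: B = A + 3.00·(cos305°, sin305°) = (1.7207, -2.4575)
θ=305°: |BD| = 6.7430
θ=305°: circle(B,6.00) ∩ circle(D,5.00): a=4.1872, h=4.2974
θ=305°:   candidates: C₊=(4.0538,3.0704) cross=28.977; C₋=(7.1861,-4.9333) cross=-28.977
θ=305°:   branch + wants cross > 0 → take C=(4.0538,3.0704) (cross=28.977)
θ=305°: ex = (C−B)/|BC| = (0.3888,0.9213); ey = (-0.9213,0.3888)
θ=305°: P = B + 2.78·ex + 2.32·ey = (0.6643,1.0059)
θ=323°: B = A + 3.00·(cos323°, sin323°) = (2.3959, -1.8054)
θ=323°: |BD| = 5.8877
θ=323°: circle(B,6.00) ∩ circle(D,5.00): a=3.8780, h=4.5783
θ=323°:   candidates: C₊=(4.6832,3.7415) cross=26.956; C₋=(7.4910,-4.9740) cross=-26.956
θ=323°:   branch + wants cross > 0 → take C=(4.6832,3.7415) (cross=26.956)
θ=323°: ex = (C−B)/|BC| = (0.3812,0.9245); ey = (-0.9245,0.3812)
θ=323°: P = B + 2.78·ex + 2.32·ey = (1.3109,1.6490)

θ=282°: -0.04 0.63
θ=305°: 0.66 1.01
θ=323°: 1.31 1.65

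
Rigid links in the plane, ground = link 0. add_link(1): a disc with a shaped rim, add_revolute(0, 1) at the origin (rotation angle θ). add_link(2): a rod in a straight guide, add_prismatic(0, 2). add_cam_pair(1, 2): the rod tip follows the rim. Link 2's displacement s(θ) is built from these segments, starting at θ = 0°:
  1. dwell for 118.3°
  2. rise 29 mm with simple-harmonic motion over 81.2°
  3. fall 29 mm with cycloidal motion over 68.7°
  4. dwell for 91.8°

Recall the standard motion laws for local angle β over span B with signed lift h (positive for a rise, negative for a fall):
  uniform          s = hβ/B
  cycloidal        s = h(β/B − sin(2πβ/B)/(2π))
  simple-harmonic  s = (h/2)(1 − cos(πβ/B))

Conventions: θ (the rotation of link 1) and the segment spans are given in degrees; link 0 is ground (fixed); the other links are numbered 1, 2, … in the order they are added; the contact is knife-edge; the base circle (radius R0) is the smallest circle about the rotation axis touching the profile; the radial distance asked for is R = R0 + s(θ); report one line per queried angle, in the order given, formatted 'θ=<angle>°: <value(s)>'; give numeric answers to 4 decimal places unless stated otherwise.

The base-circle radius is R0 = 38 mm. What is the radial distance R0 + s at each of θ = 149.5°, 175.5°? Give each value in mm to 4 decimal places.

segment 1 (0° to 118.3°, dwell): s unchanged at 0.0000
θ = 149.5° falls in segment 2 (118.3° to 199.5°, simple-harmonic, h = 29): β = 149.5 − 118.3 = 31.2°, B = 81.2°; Δs = 29/2·(1 − cos(π·0.3842)) = 9.3421; s = 0.0000 + 9.3421 = 9.3421
θ = 175.5° falls in segment 2 (118.3° to 199.5°, simple-harmonic, h = 29): β = 175.5 − 118.3 = 57.2°, B = 81.2°; Δs = 29/2·(1 − cos(π·0.7044)) = 23.1854; s = 0.0000 + 23.1854 = 23.1854
θ=149.5°: R = R0 + s = 38 + 9.3421 = 47.3421
θ=175.5°: R = R0 + s = 38 + 23.1854 = 61.1854

θ=149.5°: 47.3421
θ=175.5°: 61.1854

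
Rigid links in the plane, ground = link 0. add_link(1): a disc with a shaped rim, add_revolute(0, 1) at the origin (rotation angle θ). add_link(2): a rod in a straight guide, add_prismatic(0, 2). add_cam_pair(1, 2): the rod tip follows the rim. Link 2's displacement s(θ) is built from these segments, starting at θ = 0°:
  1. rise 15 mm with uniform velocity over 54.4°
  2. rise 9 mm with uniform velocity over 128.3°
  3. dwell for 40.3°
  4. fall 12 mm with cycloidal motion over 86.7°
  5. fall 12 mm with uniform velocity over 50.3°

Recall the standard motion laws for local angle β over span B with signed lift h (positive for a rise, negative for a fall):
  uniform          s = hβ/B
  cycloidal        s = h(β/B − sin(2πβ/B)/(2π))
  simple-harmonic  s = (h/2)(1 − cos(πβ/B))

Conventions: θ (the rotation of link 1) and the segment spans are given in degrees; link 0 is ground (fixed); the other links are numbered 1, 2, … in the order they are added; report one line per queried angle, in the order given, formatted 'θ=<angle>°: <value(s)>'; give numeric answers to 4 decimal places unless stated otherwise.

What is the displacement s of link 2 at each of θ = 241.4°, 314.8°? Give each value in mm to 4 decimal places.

segment 1 (0° to 54.4°, uniform, h = 15) is passed completely: s = 0.0000 + (15) = 15.0000
segment 2 (54.4° to 182.7°, uniform, h = 9) is passed completely: s = 15.0000 + (9) = 24.0000
segment 3 (182.7° to 223°, dwell): s unchanged at 24.0000
θ = 241.4° falls in segment 4 (223° to 309.7°, cycloidal, h = -12): β = 241.4 − 223 = 18.4°, B = 86.7°; Δs = -12·(0.2122 − sin(2π·0.2122)/(2π)) = -0.6904; s = 24.0000 − 0.6904 = 23.3096
segment 4 (223° to 309.7°, cycloidal, h = -12) is passed completely: s = 24.0000 + (-12) = 12.0000
θ = 314.8° falls in segment 5 (309.7° to 360°, uniform, h = -12): β = 314.8 − 309.7 = 5.1°, B = 50.3°; Δs = -12·5.1/50.3 = -1.2167; s = 12.0000 − 1.2167 = 10.7833

θ=241.4°: 23.3096
θ=314.8°: 10.7833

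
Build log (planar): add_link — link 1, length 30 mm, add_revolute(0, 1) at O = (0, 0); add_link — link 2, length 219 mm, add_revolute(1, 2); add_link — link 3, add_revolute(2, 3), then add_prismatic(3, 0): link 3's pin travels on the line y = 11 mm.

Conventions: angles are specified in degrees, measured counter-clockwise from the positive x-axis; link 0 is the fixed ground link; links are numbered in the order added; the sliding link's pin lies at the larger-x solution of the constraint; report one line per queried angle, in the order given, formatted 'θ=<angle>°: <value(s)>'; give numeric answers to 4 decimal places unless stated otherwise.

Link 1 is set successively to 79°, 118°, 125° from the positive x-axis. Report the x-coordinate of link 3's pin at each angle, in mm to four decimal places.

geometry: r = 30 mm, L = 219 mm, e = 11 mm
θ=79°: crank pin P = (r cos θ, r sin θ) = (5.724270, 29.448816)
θ=79°: h = r sin θ − e = 29.448816 − 11 = 18.448816
θ=79°: x = r cos θ + √(L² − h²) = 5.724270 + 218.221542 = 223.945811
θ=118°: crank pin P = (r cos θ, r sin θ) = (-14.084147, 26.488428)
θ=118°: h = r sin θ − e = 26.488428 − 11 = 15.488428
θ=118°: x = r cos θ + √(L² − h²) = -14.084147 + 218.451616 = 204.367469
θ=125°: crank pin P = (r cos θ, r sin θ) = (-17.207293, 24.574561)
θ=125°: h = r sin θ − e = 24.574561 − 11 = 13.574561
θ=125°: x = r cos θ + √(L² − h²) = -17.207293 + 218.578890 = 201.371597

θ=79°: 223.9458
θ=118°: 204.3675
θ=125°: 201.3716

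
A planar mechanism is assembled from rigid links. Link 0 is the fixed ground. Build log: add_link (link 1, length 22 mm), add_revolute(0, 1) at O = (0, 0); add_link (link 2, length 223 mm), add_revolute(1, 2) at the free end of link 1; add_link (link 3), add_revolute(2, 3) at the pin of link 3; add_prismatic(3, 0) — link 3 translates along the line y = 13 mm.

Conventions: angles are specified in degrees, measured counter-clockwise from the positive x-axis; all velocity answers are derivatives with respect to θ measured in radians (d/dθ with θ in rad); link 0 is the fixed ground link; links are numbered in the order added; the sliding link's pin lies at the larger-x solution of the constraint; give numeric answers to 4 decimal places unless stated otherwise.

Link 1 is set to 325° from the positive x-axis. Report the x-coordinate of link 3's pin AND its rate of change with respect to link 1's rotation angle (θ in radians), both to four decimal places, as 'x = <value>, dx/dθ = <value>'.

geometry: r = 22 mm, L = 223 mm, e = 13 mm
crank pin P = (r cos θ, r sin θ) = (18.021345, -12.618682)
h = r sin θ − e = -12.618682 − 13 = -25.618682
x = r cos θ + √(L² − h²) = 18.021345 + 221.523550 = 239.544895
dx/dθ = −r sin θ − h·r cos θ/√(L² − h²) (θ in radians; h = -25.618682) = 14.702808

x = 239.5449, dx/dθ = 14.7028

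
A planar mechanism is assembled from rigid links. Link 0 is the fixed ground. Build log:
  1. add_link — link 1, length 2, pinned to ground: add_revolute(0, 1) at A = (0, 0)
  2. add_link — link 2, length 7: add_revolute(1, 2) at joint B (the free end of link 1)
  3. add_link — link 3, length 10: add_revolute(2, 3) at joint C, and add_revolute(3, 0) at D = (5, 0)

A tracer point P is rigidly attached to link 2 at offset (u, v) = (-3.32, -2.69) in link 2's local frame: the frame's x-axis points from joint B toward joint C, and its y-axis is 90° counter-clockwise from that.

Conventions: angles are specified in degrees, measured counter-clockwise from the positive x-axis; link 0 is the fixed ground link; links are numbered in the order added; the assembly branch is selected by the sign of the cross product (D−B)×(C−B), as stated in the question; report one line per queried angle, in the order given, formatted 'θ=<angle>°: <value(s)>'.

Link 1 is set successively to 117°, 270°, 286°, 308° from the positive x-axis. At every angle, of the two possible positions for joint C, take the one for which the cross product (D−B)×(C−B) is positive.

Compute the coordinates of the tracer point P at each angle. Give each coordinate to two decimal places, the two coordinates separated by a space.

A=(0,0), D=(5.00,0)
θ=117°: B = A + 2.00·(cos117°, sin117°) = (-0.9080, 1.7820)
θ=117°: |BD| = 6.1709
θ=117°: circle(B,7.00) ∩ circle(D,10.00): a=-1.0469, h=6.9213
θ=117°:   candidates: C₊=(0.0885,8.7107) cross=42.710; C₋=(-3.9090,-4.5421) cross=-42.710
θ=117°:   branch + wants cross > 0 → take C=(0.0885,8.7107) (cross=42.710)
θ=117°: ex = (C−B)/|BC| = (0.1423,0.9898); ey = (-0.9898,0.1423)
θ=117°: P = B + -3.32·ex + -2.69·ey = (1.2820,-1.8871)
θ=270°: B = A + 2.00·(cos270°, sin270°) = (-0.0000, -2.0000)
θ=270°: |BD| = 5.3852
θ=270°: circle(B,7.00) ∩ circle(D,10.00): a=-2.0426, h=6.6953
θ=270°:   candidates: C₊=(-4.3831,3.4578) cross=36.056; C₋=(0.5900,-8.9751) cross=-36.056
θ=270°:   branch + wants cross > 0 → take C=(-4.3831,3.4578) (cross=36.056)
θ=270°: ex = (C−B)/|BC| = (-0.6262,0.7797); ey = (-0.7797,-0.6262)
θ=270°: P = B + -3.32·ex + -2.69·ey = (4.1762,-2.9042)
θ=286°: B = A + 2.00·(cos286°, sin286°) = (0.5513, -1.9225)
θ=286°: |BD| = 4.8464
θ=286°: circle(B,7.00) ∩ circle(D,10.00): a=-2.8385, h=6.3987
θ=286°:   candidates: C₊=(-4.5926,2.8251) cross=31.010; C₋=(0.4840,-8.9222) cross=-31.010
θ=286°:   branch + wants cross > 0 → take C=(-4.5926,2.8251) (cross=31.010)
θ=286°: ex = (C−B)/|BC| = (-0.7348,0.6782); ey = (-0.6782,-0.7348)
θ=286°: P = B + -3.32·ex + -2.69·ey = (4.8154,-2.1975)
θ=308°: B = A + 2.00·(cos308°, sin308°) = (1.2313, -1.5760)
θ=308°: |BD| = 4.0849
θ=308°: circle(B,7.00) ∩ circle(D,10.00): a=-4.2000, h=5.6000
θ=308°:   candidates: C₊=(-4.8040,1.9700) cross=22.876; C₋=(-0.4829,-8.3629) cross=-22.876
θ=308°:   branch + wants cross > 0 → take C=(-4.8040,1.9700) (cross=22.876)
θ=308°: ex = (C−B)/|BC| = (-0.8622,0.5066); ey = (-0.5066,-0.8622)
θ=308°: P = B + -3.32·ex + -2.69·ey = (5.4565,-0.9386)

θ=117°: 1.28 -1.89
θ=270°: 4.18 -2.90
θ=286°: 4.82 -2.20
θ=308°: 5.46 -0.94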